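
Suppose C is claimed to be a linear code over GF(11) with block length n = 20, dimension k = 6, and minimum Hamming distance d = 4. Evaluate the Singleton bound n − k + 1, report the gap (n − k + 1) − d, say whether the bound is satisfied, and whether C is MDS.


Singleton RHS = n − k + 1 = 15, slack = 11, bound satisfied, not MDS.

Singleton bound: d ≤ n − k + 1.
Here n = 20, k = 6, so n − k + 1 = 15.
Given d = 4, check d ≤ 15: YES.
Slack = (n − k + 1) − d = 11.
The code is NOT MDS (slack = 11 > 0).
Description: the claimed parameters are [20, 6, 4]_11; such a code would be non-MDS.


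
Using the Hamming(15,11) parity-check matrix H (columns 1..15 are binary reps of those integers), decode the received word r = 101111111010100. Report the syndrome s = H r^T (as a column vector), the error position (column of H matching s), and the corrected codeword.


s = (0, 1, 0, 1)^T, error position = 5, corrected codeword c = 101101111010100

Compute s = H r^T mod 2 one row at a time:
  s_1 = 1 + 1 + 0 + 1 + 0 + 1 + 0 + 0 = 4 ≡ 0 (mod 2).
  s_2 = 1 + 1 + 1 + 1 + 0 + 1 + 0 + 0 = 5 ≡ 1 (mod 2).
  s_3 = 0 + 1 + 1 + 1 + 0 + 1 + 0 + 0 = 4 ≡ 0 (mod 2).
  s_4 = 1 + 1 + 1 + 1 + 1 + 1 + 1 + 0 = 7 ≡ 1 (mod 2).
s = (0, 1, 0, 1)^T — this equals column 5 of H (binary 0101), so error is at position 5.
Correct: flip bit 5 of r = 101111111010100 to get c = 101101111010100.


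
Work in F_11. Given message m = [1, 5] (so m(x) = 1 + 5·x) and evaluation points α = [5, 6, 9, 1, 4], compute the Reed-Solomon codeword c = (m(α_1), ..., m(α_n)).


c = [4, 9, 2, 6, 10]

Message polynomial: m(x) = 1 + 5·x (mod 11).
For each evaluation point α_i, compute m(α_i) mod 11:
  α_1 = 5: Horner steps 5 → 4, so m(5) = 4.
  α_2 = 6: Horner steps 5 → 9, so m(6) = 9.
  α_3 = 9: Horner steps 5 → 2, so m(9) = 2.
  α_4 = 1: Horner steps 5 → 6, so m(1) = 6.
  α_5 = 4: Horner steps 5 → 10, so m(4) = 10.
Codeword c = [4, 9, 2, 6, 10] ∈ F_11^5.


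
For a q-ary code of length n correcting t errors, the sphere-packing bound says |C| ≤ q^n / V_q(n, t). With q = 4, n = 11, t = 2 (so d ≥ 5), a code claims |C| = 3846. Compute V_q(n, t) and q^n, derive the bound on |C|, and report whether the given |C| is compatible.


V_q(n, t) = 529, q^n = 4194304, Hamming bound = 7928, |C| = 3846 ≤ bound (satisfied).

Step 1: Compute V_q(n, t) = Σ_{j=0}^2 C(n, j) (q−1)^j.
  j = 0: C(11,0)·(3)^0 = 1·1 = 1.
  j = 1: C(11,1)·(3)^1 = 11·3 = 33.
  j = 2: C(11,2)·(3)^2 = 55·9 = 495.
  V_q(n, t) = 1 + 33 + 495 = 529.
Step 2: q^n = 4^11 = 4194304.
Step 3: Hamming bound ⌊q^n / V_q(n,t)⌋ = ⌊4194304/529⌋ = 7928.
Step 4: Compare |C| = 3846 to 7928: satisfied.
The claimed |C| lies below the Hamming bound.


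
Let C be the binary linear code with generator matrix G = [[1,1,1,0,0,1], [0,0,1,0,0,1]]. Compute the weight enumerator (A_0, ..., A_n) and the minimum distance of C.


Weight distribution: A_0 = 1, A_2 = 2, A_4 = 1. Minimum distance d = 2.

Enumerate all 2^2 = 4 messages m ∈ F_2^2.
For each, compute codeword c = mG in F_2^6, then tally its weight.
  m = 00 → c = 000000, weight = 0.
  m = 10 → c = 111001, weight = 4.
  m = 01 → c = 001001, weight = 2.
  m = 11 → c = 110000, weight = 2.
Tally weights:
  weight 0: 1 codewords.
  weight 2: 2 codewords.
  weight 4: 1 codewords.
Minimum distance d = smallest w > 0 with A_w > 0 = 2.
Sanity: Σ A_w = 4 = 2^2 = 4 ✓.


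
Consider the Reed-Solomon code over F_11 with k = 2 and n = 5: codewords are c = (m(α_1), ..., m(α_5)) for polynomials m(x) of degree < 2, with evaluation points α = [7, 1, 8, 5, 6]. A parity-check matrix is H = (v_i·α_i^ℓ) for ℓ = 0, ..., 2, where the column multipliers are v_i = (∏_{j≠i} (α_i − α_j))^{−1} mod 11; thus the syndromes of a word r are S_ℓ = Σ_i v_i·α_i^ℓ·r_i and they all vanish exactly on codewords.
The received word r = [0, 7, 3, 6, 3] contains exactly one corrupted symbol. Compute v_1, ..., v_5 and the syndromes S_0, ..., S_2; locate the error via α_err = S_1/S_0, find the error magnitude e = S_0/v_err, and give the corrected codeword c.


S = (8, 9, 6), error at position 3, error magnitude e = 6, c = [0, 7, 8, 6, 3].

Step 1: column multipliers v_i = (∏_{j≠i}(α_i − α_j))^{−1} mod 11.
  i = 1 (α = 7): (7−1)(7−8)(7−5)(7−6) = 6·(−1)·2·1 = −12 ≡ 10, so v_1 = 10^{−1} = 10 (mod 11).
  i = 2 (α = 1): (1−7)(1−8)(1−5)(1−6) = (−6)·(−7)·(−4)·(−5) = 840 ≡ 4, so v_2 = 4^{−1} = 3 (mod 11).
  i = 3 (α = 8): (8−7)(8−1)(8−5)(8−6) = 1·7·3·2 = 42 ≡ 9, so v_3 = 9^{−1} = 5 (mod 11).
  i = 4 (α = 5): (5−7)(5−1)(5−8)(5−6) = (−2)·4·(−3)·(−1) = −24 ≡ 9, so v_4 = 9^{−1} = 5 (mod 11).
  i = 5 (α = 6): (6−7)(6−1)(6−8)(6−5) = (−1)·5·(−2)·1 = 10 ≡ 10, so v_5 = 10^{−1} = 10 (mod 11).
  v = [10, 3, 5, 5, 10].
Step 2: syndromes of r = [0, 7, 3, 6, 3] (all sums mod 11).
  S_0 = Σ v_i r_i = 10·0 + 3·7 + 5·3 + 5·6 + 10·3 = 96 ≡ 8.
  S_1 = Σ v_i α_i r_i = 10·7·0 + 3·1·7 + 5·8·3 + 5·5·6 + 10·6·3 = 471 ≡ 9.
  α_i^2 mod 11 = [5, 1, 9, 3, 3].
  S_2 = Σ v_i α_i^2 r_i = 10·5·0 + 3·1·7 + 5·9·3 + 5·3·6 + 10·3·3 = 336 ≡ 6.
  S = (8, 9, 6) ≠ 0, so r is not a codeword (an error is present).
Step 3: locate the error. For a single error e at position i, S_ℓ = v_i·e·α_i^ℓ, so α_err = S_1/S_0.
  S_0^{−1} = 8^{−1} = 7 (mod 11), so α_err = 9·7 = 63 ≡ 8 = α_3. Error position i = 3.
  Consistency check: S_2/S_1 = 6·5 = 30 ≡ 8 = α_err ✓ (single-error assumption holds).
Step 4: error magnitude e = S_0/v_3 = S_0·∏_{j≠3}(α_3 − α_j) = 8·9 = 72 ≡ 6 (mod 11).
Step 5: correct position 3: c_3 = r_3 − e = 3 − 6 ≡ 8 (mod 11). Hence c = [0, 7, 8, 6, 3].
  Check: interpolating c through the α_i gives m(x) = 10 + 8·x (degree < 2) with m(α_i) = c_i for every i, so c is indeed a codeword.


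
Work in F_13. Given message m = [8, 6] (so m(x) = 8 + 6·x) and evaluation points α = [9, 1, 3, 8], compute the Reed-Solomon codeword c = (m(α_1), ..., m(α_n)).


c = [10, 1, 0, 4]

Message polynomial: m(x) = 8 + 6·x (mod 13).
For each evaluation point α_i, compute m(α_i) mod 13:
  α_1 = 9: Horner steps 6 → 10, so m(9) = 10.
  α_2 = 1: Horner steps 6 → 1, so m(1) = 1.
  α_3 = 3: Horner steps 6 → 0, so m(3) = 0.
  α_4 = 8: Horner steps 6 → 4, so m(8) = 4.
Codeword c = [10, 1, 0, 4] ∈ F_13^4.


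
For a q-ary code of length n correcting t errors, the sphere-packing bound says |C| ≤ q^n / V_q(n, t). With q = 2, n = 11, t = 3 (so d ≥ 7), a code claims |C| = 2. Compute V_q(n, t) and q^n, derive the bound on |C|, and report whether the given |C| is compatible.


V_q(n, t) = 232, q^n = 2048, Hamming bound = 8, |C| = 2 ≤ bound (satisfied).

Step 1: Compute V_q(n, t) = Σ_{j=0}^3 C(n, j) (q−1)^j.
  j = 0: C(11,0)·(1)^0 = 1·1 = 1.
  j = 1: C(11,1)·(1)^1 = 11·1 = 11.
  j = 2: C(11,2)·(1)^2 = 55·1 = 55.
  j = 3: C(11,3)·(1)^3 = 165·1 = 165.
  V_q(n, t) = 1 + 11 + 55 + 165 = 232.
Step 2: q^n = 2^11 = 2048.
Step 3: Hamming bound ⌊q^n / V_q(n,t)⌋ = ⌊2048/232⌋ = 8.
Step 4: Compare |C| = 2 to 8: satisfied.
The claimed |C| lies below the Hamming bound.


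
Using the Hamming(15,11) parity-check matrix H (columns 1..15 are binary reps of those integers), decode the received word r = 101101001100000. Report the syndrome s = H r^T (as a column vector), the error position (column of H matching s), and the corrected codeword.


s = (0, 0, 1, 1)^T, error position = 3, corrected codeword c = 100101001100000

Compute s = H r^T mod 2 one row at a time:
  s_1 = 0 + 1 + 1 + 0 + 0 + 0 + 0 + 0 = 2 ≡ 0 (mod 2).
  s_2 = 1 + 0 + 1 + 0 + 0 + 0 + 0 + 0 = 2 ≡ 0 (mod 2).
  s_3 = 0 + 1 + 1 + 0 + 1 + 0 + 0 + 0 = 3 ≡ 1 (mod 2).
  s_4 = 1 + 1 + 0 + 0 + 1 + 0 + 0 + 0 = 3 ≡ 1 (mod 2).
s = (0, 0, 1, 1)^T — this equals column 3 of H (binary 0011), so error is at position 3.
Correct: flip bit 3 of r = 101101001100000 to get c = 100101001100000.


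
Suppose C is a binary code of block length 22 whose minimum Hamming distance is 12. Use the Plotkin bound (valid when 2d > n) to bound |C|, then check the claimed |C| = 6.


Plotkin bound M ≤ 12; given |C| = 6 ≤ bound (satisfied).

Check applicability: 2d = 24, n = 22.
2d − n = 2 > 0, so Plotkin applies.
Compute d/(2d−n) = 12/2 ≈ 6.0000.
⌊d/(2d−n)⌋ = 6.
Plotkin bound: M ≤ 2·6 = 12.
Given |C| = 6, check: satisfied.
This |C| is below the Plotkin bound.


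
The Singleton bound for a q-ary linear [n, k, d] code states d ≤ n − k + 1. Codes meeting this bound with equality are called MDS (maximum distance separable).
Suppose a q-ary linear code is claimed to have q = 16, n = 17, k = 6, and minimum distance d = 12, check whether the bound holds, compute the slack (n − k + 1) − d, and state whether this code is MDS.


Singleton RHS = n − k + 1 = 12, slack = 0, bound satisfied, MDS.

Singleton bound: d ≤ n − k + 1.
Here n = 17, k = 6, so n − k + 1 = 12.
Given d = 12, check d ≤ 12: YES.
Slack = (n − k + 1) − d = 0.
The code is MDS (slack = 0).
Description: the claimed parameters are [17, 6, 12]_16; such a code would be MDS (meets Singleton bound).


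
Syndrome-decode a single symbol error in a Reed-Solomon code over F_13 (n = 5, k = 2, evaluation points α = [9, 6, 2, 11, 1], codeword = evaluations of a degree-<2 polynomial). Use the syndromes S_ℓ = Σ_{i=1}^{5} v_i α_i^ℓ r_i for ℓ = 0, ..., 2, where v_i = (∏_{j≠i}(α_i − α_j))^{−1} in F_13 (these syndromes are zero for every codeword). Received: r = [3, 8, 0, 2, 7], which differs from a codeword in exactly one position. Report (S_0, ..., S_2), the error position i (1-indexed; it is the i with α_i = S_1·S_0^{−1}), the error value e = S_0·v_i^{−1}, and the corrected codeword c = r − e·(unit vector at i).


S = (10, 8, 9), error at position 2, error magnitude e = 10, c = [3, 11, 0, 2, 7].

Step 1: column multipliers v_i = (∏_{j≠i}(α_i − α_j))^{−1} mod 13.
  i = 1 (α = 9): (9−6)(9−2)(9−11)(9−1) = 3·7·(−2)·8 = −336 ≡ 2, so v_1 = 2^{−1} = 7 (mod 13).
  i = 2 (α = 6): (6−9)(6−2)(6−11)(6−1) = (−3)·4·(−5)·5 = 300 ≡ 1, so v_2 = 1^{−1} = 1 (mod 13).
  i = 3 (α = 2): (2−9)(2−6)(2−11)(2−1) = (−7)·(−4)·(−9)·1 = −252 ≡ 8, so v_3 = 8^{−1} = 5 (mod 13).
  i = 4 (α = 11): (11−9)(11−6)(11−2)(11−1) = 2·5·9·10 = 900 ≡ 3, so v_4 = 3^{−1} = 9 (mod 13).
  i = 5 (α = 1): (1−9)(1−6)(1−2)(1−11) = (−8)·(−5)·(−1)·(−10) = 400 ≡ 10, so v_5 = 10^{−1} = 4 (mod 13).
  v = [7, 1, 5, 9, 4].
Step 2: syndromes of r = [3, 8, 0, 2, 7] (all sums mod 13).
  S_0 = Σ v_i r_i = 7·3 + 1·8 + 5·0 + 9·2 + 4·7 = 75 ≡ 10.
  S_1 = Σ v_i α_i r_i = 7·9·3 + 1·6·8 + 5·2·0 + 9·11·2 + 4·1·7 = 463 ≡ 8.
  α_i^2 mod 13 = [3, 10, 4, 4, 1].
  S_2 = Σ v_i α_i^2 r_i = 7·3·3 + 1·10·8 + 5·4·0 + 9·4·2 + 4·1·7 = 243 ≡ 9.
  S = (10, 8, 9) ≠ 0, so r is not a codeword (an error is present).
Step 3: locate the error. For a single error e at position i, S_ℓ = v_i·e·α_i^ℓ, so α_err = S_1/S_0.
  S_0^{−1} = 10^{−1} = 4 (mod 13), so α_err = 8·4 = 32 ≡ 6 = α_2. Error position i = 2.
  Consistency check: S_2/S_1 = 9·5 = 45 ≡ 6 = α_err ✓ (single-error assumption holds).
Step 4: error magnitude e = S_0/v_2 = S_0·∏_{j≠2}(α_2 − α_j) = 10·1 = 10 ≡ 10 (mod 13).
Step 5: correct position 2: c_2 = r_2 − e = 8 − 10 ≡ 11 (mod 13). Hence c = [3, 11, 0, 2, 7].
  Check: interpolating c through the α_i gives m(x) = 1 + 6·x (degree < 2) with m(α_i) = c_i for every i, so c is indeed a codeword.


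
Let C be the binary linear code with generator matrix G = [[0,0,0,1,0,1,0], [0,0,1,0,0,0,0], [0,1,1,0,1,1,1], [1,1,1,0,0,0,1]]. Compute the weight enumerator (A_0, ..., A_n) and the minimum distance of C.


Weight distribution: A_0 = 1, A_1 = 1, A_2 = 1, A_3 = 4, A_4 = 5, A_5 = 3, A_6 = 1. Minimum distance d = 1.

Enumerate all 2^4 = 16 messages m ∈ F_2^4.
For each, compute codeword c = mG in F_2^7, then tally its weight.
  m = 0000 → c = 0000000, weight = 0.
  m = 1000 → c = 0001010, weight = 2.
  m = 0100 → c = 0010000, weight = 1.
  m = 1100 → c = 0011010, weight = 3.
  m = 0010 → c = 0110111, weight = 5.
  m = 1010 → c = 0111101, weight = 5.
  m = 0110 → c = 0100111, weight = 4.
  m = 1110 → c = 0101101, weight = 4.
  m = 0001 → c = 1110001, weight = 4.
  m = 1001 → c = 1111011, weight = 6.
  m = 0101 → c = 1100001, weight = 3.
  m = 1101 → c = 1101011, weight = 5.
  m = 0011 → c = 1000110, weight = 3.
  m = 1011 → c = 1001100, weight = 3.
  m = 0111 → c = 1010110, weight = 4.
  m = 1111 → c = 1011100, weight = 4.
Tally weights:
  weight 0: 1 codewords.
  weight 1: 1 codewords.
  weight 2: 1 codewords.
  weight 3: 4 codewords.
  weight 4: 5 codewords.
  weight 5: 3 codewords.
  weight 6: 1 codewords.
Minimum distance d = smallest w > 0 with A_w > 0 = 1.
Sanity: Σ A_w = 16 = 2^4 = 16 ✓.


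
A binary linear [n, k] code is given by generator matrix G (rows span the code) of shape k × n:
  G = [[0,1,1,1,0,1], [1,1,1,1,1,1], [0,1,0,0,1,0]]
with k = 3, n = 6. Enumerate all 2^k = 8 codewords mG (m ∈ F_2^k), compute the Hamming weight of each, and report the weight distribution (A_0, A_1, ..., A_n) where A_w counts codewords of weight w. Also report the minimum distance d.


Weight distribution: A_0 = 1, A_2 = 3, A_4 = 3, A_6 = 1. Minimum distance d = 2.

Enumerate all 2^3 = 8 messages m ∈ F_2^3.
For each, compute codeword c = mG in F_2^6, then tally its weight.
  m = 000 → c = 000000, weight = 0.
  m = 100 → c = 011101, weight = 4.
  m = 010 → c = 111111, weight = 6.
  m = 110 → c = 100010, weight = 2.
  m = 001 → c = 010010, weight = 2.
  m = 101 → c = 001111, weight = 4.
  m = 011 → c = 101101, weight = 4.
  m = 111 → c = 110000, weight = 2.
Tally weights:
  weight 0: 1 codewords.
  weight 2: 3 codewords.
  weight 4: 3 codewords.
  weight 6: 1 codewords.
Minimum distance d = smallest w > 0 with A_w > 0 = 2.
Sanity: Σ A_w = 8 = 2^3 = 8 ✓.


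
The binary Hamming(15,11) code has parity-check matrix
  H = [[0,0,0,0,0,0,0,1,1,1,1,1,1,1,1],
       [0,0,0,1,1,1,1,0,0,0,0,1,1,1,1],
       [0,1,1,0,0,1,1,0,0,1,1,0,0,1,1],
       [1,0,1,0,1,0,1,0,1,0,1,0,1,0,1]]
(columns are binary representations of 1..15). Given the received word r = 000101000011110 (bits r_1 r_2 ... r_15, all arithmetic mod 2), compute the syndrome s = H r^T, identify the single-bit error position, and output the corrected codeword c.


s = (0, 1, 1, 0)^T, error position = 6, corrected codeword c = 000100000011110

Compute s = H r^T mod 2 one row at a time:
  s_1 = 0 + 0 + 0 + 1 + 1 + 1 + 1 + 0 = 4 ≡ 0 (mod 2).
  s_2 = 1 + 0 + 1 + 0 + 1 + 1 + 1 + 0 = 5 ≡ 1 (mod 2).
  s_3 = 0 + 0 + 1 + 0 + 0 + 1 + 1 + 0 = 3 ≡ 1 (mod 2).
  s_4 = 0 + 0 + 0 + 0 + 0 + 1 + 1 + 0 = 2 ≡ 0 (mod 2).
s = (0, 1, 1, 0)^T — this equals column 6 of H (binary 0110), so error is at position 6.
Correct: flip bit 6 of r = 000101000011110 to get c = 000100000011110.


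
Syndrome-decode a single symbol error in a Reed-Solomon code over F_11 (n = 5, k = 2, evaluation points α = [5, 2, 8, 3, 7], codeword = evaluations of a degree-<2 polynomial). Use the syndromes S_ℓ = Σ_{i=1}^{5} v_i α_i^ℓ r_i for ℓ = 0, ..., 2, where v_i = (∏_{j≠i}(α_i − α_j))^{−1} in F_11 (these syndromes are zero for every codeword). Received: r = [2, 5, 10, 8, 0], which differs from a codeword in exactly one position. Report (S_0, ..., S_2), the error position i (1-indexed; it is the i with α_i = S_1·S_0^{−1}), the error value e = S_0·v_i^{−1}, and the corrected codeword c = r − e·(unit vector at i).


S = (1, 3, 9), error at position 4, error magnitude e = 4, c = [2, 5, 10, 4, 0].

Step 1: column multipliers v_i = (∏_{j≠i}(α_i − α_j))^{−1} mod 11.
  i = 1 (α = 5): (5−2)(5−8)(5−3)(5−7) = 3·(−3)·2·(−2) = 36 ≡ 3, so v_1 = 3^{−1} = 4 (mod 11).
  i = 2 (α = 2): (2−5)(2−8)(2−3)(2−7) = (−3)·(−6)·(−1)·(−5) = 90 ≡ 2, so v_2 = 2^{−1} = 6 (mod 11).
  i = 3 (α = 8): (8−5)(8−2)(8−3)(8−7) = 3·6·5·1 = 90 ≡ 2, so v_3 = 2^{−1} = 6 (mod 11).
  i = 4 (α = 3): (3−5)(3−2)(3−8)(3−7) = (−2)·1·(−5)·(−4) = −40 ≡ 4, so v_4 = 4^{−1} = 3 (mod 11).
  i = 5 (α = 7): (7−5)(7−2)(7−8)(7−3) = 2·5·(−1)·4 = −40 ≡ 4, so v_5 = 4^{−1} = 3 (mod 11).
  v = [4, 6, 6, 3, 3].
Step 2: syndromes of r = [2, 5, 10, 8, 0] (all sums mod 11).
  S_0 = Σ v_i r_i = 4·2 + 6·5 + 6·10 + 3·8 + 3·0 = 122 ≡ 1.
  S_1 = Σ v_i α_i r_i = 4·5·2 + 6·2·5 + 6·8·10 + 3·3·8 + 3·7·0 = 652 ≡ 3.
  α_i^2 mod 11 = [3, 4, 9, 9, 5].
  S_2 = Σ v_i α_i^2 r_i = 4·3·2 + 6·4·5 + 6·9·10 + 3·9·8 + 3·5·0 = 900 ≡ 9.
  S = (1, 3, 9) ≠ 0, so r is not a codeword (an error is present).
Step 3: locate the error. For a single error e at position i, S_ℓ = v_i·e·α_i^ℓ, so α_err = S_1/S_0.
  S_0^{−1} = 1^{−1} = 1 (mod 11), so α_err = 3·1 = 3 ≡ 3 = α_4. Error position i = 4.
  Consistency check: S_2/S_1 = 9·4 = 36 ≡ 3 = α_err ✓ (single-error assumption holds).
Step 4: error magnitude e = S_0/v_4 = S_0·∏_{j≠4}(α_4 − α_j) = 1·4 = 4 ≡ 4 (mod 11).
Step 5: correct position 4: c_4 = r_4 − e = 8 − 4 ≡ 4 (mod 11). Hence c = [2, 5, 10, 4, 0].
  Check: interpolating c through the α_i gives m(x) = 7 + 10·x (degree < 2) with m(α_i) = c_i for every i, so c is indeed a codeword.


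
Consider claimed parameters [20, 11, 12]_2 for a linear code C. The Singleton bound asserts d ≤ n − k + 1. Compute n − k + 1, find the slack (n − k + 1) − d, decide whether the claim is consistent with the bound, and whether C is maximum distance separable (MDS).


Singleton RHS = n − k + 1 = 10, slack = -2, bound violated (no such code; not MDS).

Singleton bound: d ≤ n − k + 1.
Here n = 20, k = 11, so n − k + 1 = 10.
Given d = 12, check d ≤ 10: NO.
Slack = (n − k + 1) − d = -2.
The slack is negative: d = 12 exceeds n − k + 1 = 10 by 2, so the Singleton bound is violated and no linear [20, 11, 12]_2 code can exist. In particular it is not MDS (MDS requires d = n − k + 1 exactly).
Description: the claimed parameters are [20, 11, 12]_2; such a code would be impossible (violates the Singleton bound).


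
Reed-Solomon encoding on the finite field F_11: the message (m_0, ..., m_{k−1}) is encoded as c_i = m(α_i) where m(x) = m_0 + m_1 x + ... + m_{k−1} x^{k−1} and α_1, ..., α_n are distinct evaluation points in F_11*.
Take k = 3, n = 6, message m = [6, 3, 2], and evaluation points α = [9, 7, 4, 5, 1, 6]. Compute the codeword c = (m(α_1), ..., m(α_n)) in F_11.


c = [8, 4, 6, 5, 0, 8]

Message polynomial: m(x) = 6 + 3·x + 2·x^2 (mod 11).
For each evaluation point α_i, compute m(α_i) mod 11:
  α_1 = 9: Horner steps 2 → 10 → 8, so m(9) = 8.
  α_2 = 7: Horner steps 2 → 6 → 4, so m(7) = 4.
  α_3 = 4: Horner steps 2 → 0 → 6, so m(4) = 6.
  α_4 = 5: Horner steps 2 → 2 → 5, so m(5) = 5.
  α_5 = 1: Horner steps 2 → 5 → 0, so m(1) = 0.
  α_6 = 6: Horner steps 2 → 4 → 8, so m(6) = 8.
Codeword c = [8, 4, 6, 5, 0, 8] ∈ F_11^6.


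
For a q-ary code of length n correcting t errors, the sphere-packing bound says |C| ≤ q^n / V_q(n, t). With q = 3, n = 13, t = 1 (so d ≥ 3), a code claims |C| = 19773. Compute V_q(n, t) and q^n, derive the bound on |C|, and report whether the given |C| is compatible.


V_q(n, t) = 27, q^n = 1594323, Hamming bound = 59049, |C| = 19773 ≤ bound (satisfied).

Step 1: Compute V_q(n, t) = Σ_{j=0}^1 C(n, j) (q−1)^j.
  j = 0: C(13,0)·(2)^0 = 1·1 = 1.
  j = 1: C(13,1)·(2)^1 = 13·2 = 26.
  V_q(n, t) = 1 + 26 = 27.
Step 2: q^n = 3^13 = 1594323.
Step 3: Hamming bound ⌊q^n / V_q(n,t)⌋ = ⌊1594323/27⌋ = 59049.
Step 4: Compare |C| = 19773 to 59049: satisfied.
The claimed |C| lies below the Hamming bound.


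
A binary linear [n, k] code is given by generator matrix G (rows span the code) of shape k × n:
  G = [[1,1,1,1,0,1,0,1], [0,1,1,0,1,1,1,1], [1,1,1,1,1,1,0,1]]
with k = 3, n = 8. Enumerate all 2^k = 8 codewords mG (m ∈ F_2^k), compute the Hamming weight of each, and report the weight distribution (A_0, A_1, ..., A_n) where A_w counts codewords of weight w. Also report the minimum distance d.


Weight distribution: A_0 = 1, A_1 = 1, A_3 = 1, A_4 = 1, A_5 = 1, A_6 = 2, A_7 = 1. Minimum distance d = 1.

Enumerate all 2^3 = 8 messages m ∈ F_2^3.
For each, compute codeword c = mG in F_2^8, then tally its weight.
  m = 000 → c = 00000000, weight = 0.
  m = 100 → c = 11110101, weight = 6.
  m = 010 → c = 01101111, weight = 6.
  m = 110 → c = 10011010, weight = 4.
  m = 001 → c = 11111101, weight = 7.
  m = 101 → c = 00001000, weight = 1.
  m = 011 → c = 10010010, weight = 3.
  m = 111 → c = 01100111, weight = 5.
Tally weights:
  weight 0: 1 codewords.
  weight 1: 1 codewords.
  weight 3: 1 codewords.
  weight 4: 1 codewords.
  weight 5: 1 codewords.
  weight 6: 2 codewords.
  weight 7: 1 codewords.
Minimum distance d = smallest w > 0 with A_w > 0 = 1.
Sanity: Σ A_w = 8 = 2^3 = 8 ✓.


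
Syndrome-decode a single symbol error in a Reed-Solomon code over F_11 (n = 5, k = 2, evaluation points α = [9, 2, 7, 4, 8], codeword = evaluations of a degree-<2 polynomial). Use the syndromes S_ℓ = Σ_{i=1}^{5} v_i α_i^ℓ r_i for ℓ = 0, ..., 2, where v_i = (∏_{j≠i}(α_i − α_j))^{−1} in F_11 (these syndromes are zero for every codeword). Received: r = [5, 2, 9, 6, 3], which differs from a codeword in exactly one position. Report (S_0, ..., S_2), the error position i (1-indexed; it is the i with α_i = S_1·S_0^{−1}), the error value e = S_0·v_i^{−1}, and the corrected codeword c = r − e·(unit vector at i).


S = (1, 7, 5), error at position 3, error magnitude e = 8, c = [5, 2, 1, 6, 3].

Step 1: column multipliers v_i = (∏_{j≠i}(α_i − α_j))^{−1} mod 11.
  i = 1 (α = 9): (9−2)(9−7)(9−4)(9−8) = 7·2·5·1 = 70 ≡ 4, so v_1 = 4^{−1} = 3 (mod 11).
  i = 2 (α = 2): (2−9)(2−7)(2−4)(2−8) = (−7)·(−5)·(−2)·(−6) = 420 ≡ 2, so v_2 = 2^{−1} = 6 (mod 11).
  i = 3 (α = 7): (7−9)(7−2)(7−4)(7−8) = (−2)·5·3·(−1) = 30 ≡ 8, so v_3 = 8^{−1} = 7 (mod 11).
  i = 4 (α = 4): (4−9)(4−2)(4−7)(4−8) = (−5)·2·(−3)·(−4) = −120 ≡ 1, so v_4 = 1^{−1} = 1 (mod 11).
  i = 5 (α = 8): (8−9)(8−2)(8−7)(8−4) = (−1)·6·1·4 = −24 ≡ 9, so v_5 = 9^{−1} = 5 (mod 11).
  v = [3, 6, 7, 1, 5].
Step 2: syndromes of r = [5, 2, 9, 6, 3] (all sums mod 11).
  S_0 = Σ v_i r_i = 3·5 + 6·2 + 7·9 + 1·6 + 5·3 = 111 ≡ 1.
  S_1 = Σ v_i α_i r_i = 3·9·5 + 6·2·2 + 7·7·9 + 1·4·6 + 5·8·3 = 744 ≡ 7.
  α_i^2 mod 11 = [4, 4, 5, 5, 9].
  S_2 = Σ v_i α_i^2 r_i = 3·4·5 + 6·4·2 + 7·5·9 + 1·5·6 + 5·9·3 = 588 ≡ 5.
  S = (1, 7, 5) ≠ 0, so r is not a codeword (an error is present).
Step 3: locate the error. For a single error e at position i, S_ℓ = v_i·e·α_i^ℓ, so α_err = S_1/S_0.
  S_0^{−1} = 1^{−1} = 1 (mod 11), so α_err = 7·1 = 7 ≡ 7 = α_3. Error position i = 3.
  Consistency check: S_2/S_1 = 5·8 = 40 ≡ 7 = α_err ✓ (single-error assumption holds).
Step 4: error magnitude e = S_0/v_3 = S_0·∏_{j≠3}(α_3 − α_j) = 1·8 = 8 ≡ 8 (mod 11).
Step 5: correct position 3: c_3 = r_3 − e = 9 − 8 ≡ 1 (mod 11). Hence c = [5, 2, 1, 6, 3].
  Check: interpolating c through the α_i gives m(x) = 9 + 2·x (degree < 2) with m(α_i) = c_i for every i, so c is indeed a codeword.


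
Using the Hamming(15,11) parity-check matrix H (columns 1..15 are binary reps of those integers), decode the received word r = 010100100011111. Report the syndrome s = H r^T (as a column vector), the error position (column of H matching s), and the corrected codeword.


s = (1, 0, 1, 0)^T, error position = 10, corrected codeword c = 010100100111111

Compute s = H r^T mod 2 one row at a time:
  s_1 = 0 + 0 + 0 + 1 + 1 + 1 + 1 + 1 = 5 ≡ 1 (mod 2).
  s_2 = 1 + 0 + 0 + 1 + 1 + 1 + 1 + 1 = 6 ≡ 0 (mod 2).
  s_3 = 1 + 0 + 0 + 1 + 0 + 1 + 1 + 1 = 5 ≡ 1 (mod 2).
  s_4 = 0 + 0 + 0 + 1 + 0 + 1 + 1 + 1 = 4 ≡ 0 (mod 2).
s = (1, 0, 1, 0)^T — this equals column 10 of H (binary 1010), so error is at position 10.
Correct: flip bit 10 of r = 010100100011111 to get c = 010100100111111.


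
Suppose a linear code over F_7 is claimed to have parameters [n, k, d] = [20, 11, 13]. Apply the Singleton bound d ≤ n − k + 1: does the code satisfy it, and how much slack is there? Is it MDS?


Singleton RHS = n − k + 1 = 10, slack = -3, bound violated (no such code; not MDS).

Singleton bound: d ≤ n − k + 1.
Here n = 20, k = 11, so n − k + 1 = 10.
Given d = 13, check d ≤ 10: NO.
Slack = (n − k + 1) − d = -3.
The slack is negative: d = 13 exceeds n − k + 1 = 10 by 3, so the Singleton bound is violated and no linear [20, 11, 13]_7 code can exist. In particular it is not MDS (MDS requires d = n − k + 1 exactly).
Description: the claimed parameters are [20, 11, 13]_7; such a code would be impossible (violates the Singleton bound).


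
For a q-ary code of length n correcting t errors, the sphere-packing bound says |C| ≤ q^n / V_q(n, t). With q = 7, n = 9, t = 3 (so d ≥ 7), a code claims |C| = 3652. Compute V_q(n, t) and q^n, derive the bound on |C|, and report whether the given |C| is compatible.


V_q(n, t) = 19495, q^n = 40353607, Hamming bound = 2069, |C| = 3652 > bound (violated).

Step 1: Compute V_q(n, t) = Σ_{j=0}^3 C(n, j) (q−1)^j.
  j = 0: C(9,0)·(6)^0 = 1·1 = 1.
  j = 1: C(9,1)·(6)^1 = 9·6 = 54.
  j = 2: C(9,2)·(6)^2 = 36·36 = 1296.
  j = 3: C(9,3)·(6)^3 = 84·216 = 18144.
  V_q(n, t) = 1 + 54 + 1296 + 18144 = 19495.
Step 2: q^n = 7^9 = 40353607.
Step 3: Hamming bound ⌊q^n / V_q(n,t)⌋ = ⌊40353607/19495⌋ = 2069.
Step 4: Compare |C| = 3652 to 2069: violated.
The claimed |C| lies above the Hamming bound, so no 7-ary code of length 9 with d ≥ 7 can have 3652 codewords.


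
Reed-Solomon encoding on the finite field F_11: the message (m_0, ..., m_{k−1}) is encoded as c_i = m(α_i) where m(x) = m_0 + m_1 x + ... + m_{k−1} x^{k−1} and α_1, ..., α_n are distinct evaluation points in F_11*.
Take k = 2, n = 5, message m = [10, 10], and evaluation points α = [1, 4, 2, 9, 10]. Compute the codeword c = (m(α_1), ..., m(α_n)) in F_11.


c = [9, 6, 8, 1, 0]

Message polynomial: m(x) = 10 + 10·x (mod 11).
For each evaluation point α_i, compute m(α_i) mod 11:
  α_1 = 1: Horner steps 10 → 9, so m(1) = 9.
  α_2 = 4: Horner steps 10 → 6, so m(4) = 6.
  α_3 = 2: Horner steps 10 → 8, so m(2) = 8.
  α_4 = 9: Horner steps 10 → 1, so m(9) = 1.
  α_5 = 10: Horner steps 10 → 0, so m(10) = 0.
Codeword c = [9, 6, 8, 1, 0] ∈ F_11^5.


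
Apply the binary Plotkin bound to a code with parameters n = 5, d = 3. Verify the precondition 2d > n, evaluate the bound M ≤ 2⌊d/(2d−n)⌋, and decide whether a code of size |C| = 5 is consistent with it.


Plotkin bound M ≤ 6; given |C| = 5 ≤ bound (satisfied).

Check applicability: 2d = 6, n = 5.
2d − n = 1 > 0, so Plotkin applies.
Compute d/(2d−n) = 3/1 ≈ 3.0000.
⌊d/(2d−n)⌋ = 3.
Plotkin bound: M ≤ 2·3 = 6.
Given |C| = 5, check: satisfied.
This |C| is below the Plotkin bound.


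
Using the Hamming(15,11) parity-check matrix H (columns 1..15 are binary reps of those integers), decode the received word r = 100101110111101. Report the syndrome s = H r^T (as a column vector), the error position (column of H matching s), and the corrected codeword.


s = (0, 0, 1, 1)^T, error position = 3, corrected codeword c = 101101110111101

Compute s = H r^T mod 2 one row at a time:
  s_1 = 1 + 0 + 1 + 1 + 1 + 1 + 0 + 1 = 6 ≡ 0 (mod 2).
  s_2 = 1 + 0 + 1 + 1 + 1 + 1 + 0 + 1 = 6 ≡ 0 (mod 2).
  s_3 = 0 + 0 + 1 + 1 + 1 + 1 + 0 + 1 = 5 ≡ 1 (mod 2).
  s_4 = 1 + 0 + 0 + 1 + 0 + 1 + 1 + 1 = 5 ≡ 1 (mod 2).
s = (0, 0, 1, 1)^T — this equals column 3 of H (binary 0011), so error is at position 3.
Correct: flip bit 3 of r = 100101110111101 to get c = 101101110111101.


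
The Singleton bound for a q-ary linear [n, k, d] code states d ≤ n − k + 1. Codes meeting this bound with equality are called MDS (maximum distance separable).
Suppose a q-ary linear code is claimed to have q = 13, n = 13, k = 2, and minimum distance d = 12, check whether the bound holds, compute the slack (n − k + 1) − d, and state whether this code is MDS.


Singleton RHS = n − k + 1 = 12, slack = 0, bound satisfied, MDS.

Singleton bound: d ≤ n − k + 1.
Here n = 13, k = 2, so n − k + 1 = 12.
Given d = 12, check d ≤ 12: YES.
Slack = (n − k + 1) − d = 0.
The code is MDS (slack = 0).
Description: the claimed parameters are [13, 2, 12]_13; such a code would be MDS (meets Singleton bound).


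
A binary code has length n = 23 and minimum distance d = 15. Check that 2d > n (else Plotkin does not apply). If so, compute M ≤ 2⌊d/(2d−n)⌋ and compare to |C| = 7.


Plotkin bound M ≤ 4; given |C| = 7 > bound (violated).

Check applicability: 2d = 30, n = 23.
2d − n = 7 > 0, so Plotkin applies.
Compute d/(2d−n) = 15/7 ≈ 2.1429.
⌊d/(2d−n)⌋ = 2.
Plotkin bound: M ≤ 2·2 = 4.
Given |C| = 7, check: VIOLATED.
This |C| is above the Plotkin bound, so no binary code with n = 23, d = 15 and 7 codewords exists.


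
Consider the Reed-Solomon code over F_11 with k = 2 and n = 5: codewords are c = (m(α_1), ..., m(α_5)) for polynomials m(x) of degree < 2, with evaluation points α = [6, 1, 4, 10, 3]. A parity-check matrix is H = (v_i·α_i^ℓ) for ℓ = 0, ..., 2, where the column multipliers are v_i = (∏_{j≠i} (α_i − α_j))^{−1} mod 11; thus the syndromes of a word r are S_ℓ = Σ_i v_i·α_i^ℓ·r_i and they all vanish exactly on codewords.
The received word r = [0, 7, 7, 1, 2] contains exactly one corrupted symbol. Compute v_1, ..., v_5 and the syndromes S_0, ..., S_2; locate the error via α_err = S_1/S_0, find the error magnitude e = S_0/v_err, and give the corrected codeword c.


S = (8, 10, 7), error at position 3, error magnitude e = 2, c = [0, 7, 5, 1, 2].

Step 1: column multipliers v_i = (∏_{j≠i}(α_i − α_j))^{−1} mod 11.
  i = 1 (α = 6): (6−1)(6−4)(6−10)(6−3) = 5·2·(−4)·3 = −120 ≡ 1, so v_1 = 1^{−1} = 1 (mod 11).
  i = 2 (α = 1): (1−6)(1−4)(1−10)(1−3) = (−5)·(−3)·(−9)·(−2) = 270 ≡ 6, so v_2 = 6^{−1} = 2 (mod 11).
  i = 3 (α = 4): (4−6)(4−1)(4−10)(4−3) = (−2)·3·(−6)·1 = 36 ≡ 3, so v_3 = 3^{−1} = 4 (mod 11).
  i = 4 (α = 10): (10−6)(10−1)(10−4)(10−3) = 4·9·6·7 = 1512 ≡ 5, so v_4 = 5^{−1} = 9 (mod 11).
  i = 5 (α = 3): (3−6)(3−1)(3−4)(3−10) = (−3)·2·(−1)·(−7) = −42 ≡ 2, so v_5 = 2^{−1} = 6 (mod 11).
  v = [1, 2, 4, 9, 6].
Step 2: syndromes of r = [0, 7, 7, 1, 2] (all sums mod 11).
  S_0 = Σ v_i r_i = 1·0 + 2·7 + 4·7 + 9·1 + 6·2 = 63 ≡ 8.
  S_1 = Σ v_i α_i r_i = 1·6·0 + 2·1·7 + 4·4·7 + 9·10·1 + 6·3·2 = 252 ≡ 10.
  α_i^2 mod 11 = [3, 1, 5, 1, 9].
  S_2 = Σ v_i α_i^2 r_i = 1·3·0 + 2·1·7 + 4·5·7 + 9·1·1 + 6·9·2 = 271 ≡ 7.
  S = (8, 10, 7) ≠ 0, so r is not a codeword (an error is present).
Step 3: locate the error. For a single error e at position i, S_ℓ = v_i·e·α_i^ℓ, so α_err = S_1/S_0.
  S_0^{−1} = 8^{−1} = 7 (mod 11), so α_err = 10·7 = 70 ≡ 4 = α_3. Error position i = 3.
  Consistency check: S_2/S_1 = 7·10 = 70 ≡ 4 = α_err ✓ (single-error assumption holds).
Step 4: error magnitude e = S_0/v_3 = S_0·∏_{j≠3}(α_3 − α_j) = 8·3 = 24 ≡ 2 (mod 11).
Step 5: correct position 3: c_3 = r_3 − e = 7 − 2 ≡ 5 (mod 11). Hence c = [0, 7, 5, 1, 2].
  Check: interpolating c through the α_i gives m(x) = 4 + 3·x (degree < 2) with m(α_i) = c_i for every i, so c is indeed a codeword.


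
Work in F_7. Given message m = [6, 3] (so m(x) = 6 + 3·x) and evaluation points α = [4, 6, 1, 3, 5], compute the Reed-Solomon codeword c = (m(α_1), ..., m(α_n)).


c = [4, 3, 2, 1, 0]

Message polynomial: m(x) = 6 + 3·x (mod 7).
For each evaluation point α_i, compute m(α_i) mod 7:
  α_1 = 4: Horner steps 3 → 4, so m(4) = 4.
  α_2 = 6: Horner steps 3 → 3, so m(6) = 3.
  α_3 = 1: Horner steps 3 → 2, so m(1) = 2.
  α_4 = 3: Horner steps 3 → 1, so m(3) = 1.
  α_5 = 5: Horner steps 3 → 0, so m(5) = 0.
Codeword c = [4, 3, 2, 1, 0] ∈ F_7^5.


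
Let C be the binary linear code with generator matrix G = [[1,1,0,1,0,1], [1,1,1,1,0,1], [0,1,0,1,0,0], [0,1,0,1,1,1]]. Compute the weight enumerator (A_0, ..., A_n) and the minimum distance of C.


Weight distribution: A_0 = 1, A_1 = 1, A_2 = 4, A_3 = 4, A_4 = 3, A_5 = 3. Minimum distance d = 1.

Enumerate all 2^4 = 16 messages m ∈ F_2^4.
For each, compute codeword c = mG in F_2^6, then tally its weight.
  m = 0000 → c = 000000, weight = 0.
  m = 1000 → c = 110101, weight = 4.
  m = 0100 → c = 111101, weight = 5.
  m = 1100 → c = 001000, weight = 1.
  m = 0010 → c = 010100, weight = 2.
  m = 1010 → c = 100001, weight = 2.
  m = 0110 → c = 101001, weight = 3.
  m = 1110 → c = 011100, weight = 3.
  m = 0001 → c = 010111, weight = 4.
  m = 1001 → c = 100010, weight = 2.
  m = 0101 → c = 101010, weight = 3.
  m = 1101 → c = 011111, weight = 5.
  m = 0011 → c = 000011, weight = 2.
  m = 1011 → c = 110110, weight = 4.
  m = 0111 → c = 111110, weight = 5.
  m = 1111 → c = 001011, weight = 3.
Tally weights:
  weight 0: 1 codewords.
  weight 1: 1 codewords.
  weight 2: 4 codewords.
  weight 3: 4 codewords.
  weight 4: 3 codewords.
  weight 5: 3 codewords.
Minimum distance d = smallest w > 0 with A_w > 0 = 1.
Sanity: Σ A_w = 16 = 2^4 = 16 ✓.


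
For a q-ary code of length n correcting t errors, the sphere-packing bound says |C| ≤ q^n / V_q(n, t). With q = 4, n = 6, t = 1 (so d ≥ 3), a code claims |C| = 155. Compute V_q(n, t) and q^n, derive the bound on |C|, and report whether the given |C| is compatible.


V_q(n, t) = 19, q^n = 4096, Hamming bound = 215, |C| = 155 ≤ bound (satisfied).

Step 1: Compute V_q(n, t) = Σ_{j=0}^1 C(n, j) (q−1)^j.
  j = 0: C(6,0)·(3)^0 = 1·1 = 1.
  j = 1: C(6,1)·(3)^1 = 6·3 = 18.
  V_q(n, t) = 1 + 18 = 19.
Step 2: q^n = 4^6 = 4096.
Step 3: Hamming bound ⌊q^n / V_q(n,t)⌋ = ⌊4096/19⌋ = 215.
Step 4: Compare |C| = 155 to 215: satisfied.
The claimed |C| lies below the Hamming bound.


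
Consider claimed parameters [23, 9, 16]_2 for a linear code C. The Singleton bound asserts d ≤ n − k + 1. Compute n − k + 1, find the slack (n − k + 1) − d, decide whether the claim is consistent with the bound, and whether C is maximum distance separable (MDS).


Singleton RHS = n − k + 1 = 15, slack = -1, bound violated (no such code; not MDS).

Singleton bound: d ≤ n − k + 1.
Here n = 23, k = 9, so n − k + 1 = 15.
Given d = 16, check d ≤ 15: NO.
Slack = (n − k + 1) − d = -1.
The slack is negative: d = 16 exceeds n − k + 1 = 15 by 1, so the Singleton bound is violated and no linear [23, 9, 16]_2 code can exist. In particular it is not MDS (MDS requires d = n − k + 1 exactly).
Description: the claimed parameters are [23, 9, 16]_2; such a code would be impossible (violates the Singleton bound).


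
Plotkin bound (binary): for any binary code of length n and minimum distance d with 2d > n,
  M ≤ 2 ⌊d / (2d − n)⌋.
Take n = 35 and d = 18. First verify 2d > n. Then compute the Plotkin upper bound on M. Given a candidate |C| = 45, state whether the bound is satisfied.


Plotkin bound M ≤ 36; given |C| = 45 > bound (violated).

Check applicability: 2d = 36, n = 35.
2d − n = 1 > 0, so Plotkin applies.
Compute d/(2d−n) = 18/1 ≈ 18.0000.
⌊d/(2d−n)⌋ = 18.
Plotkin bound: M ≤ 2·18 = 36.
Given |C| = 45, check: VIOLATED.
This |C| is above the Plotkin bound, so no binary code with n = 35, d = 18 and 45 codewords exists.


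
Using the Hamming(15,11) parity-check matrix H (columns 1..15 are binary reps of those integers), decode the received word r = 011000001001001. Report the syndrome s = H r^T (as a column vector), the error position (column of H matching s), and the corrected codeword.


s = (1, 0, 1, 1)^T, error position = 11, corrected codeword c = 011000001011001

Compute s = H r^T mod 2 one row at a time:
  s_1 = 0 + 1 + 0 + 0 + 1 + 0 + 0 + 1 = 3 ≡ 1 (mod 2).
  s_2 = 0 + 0 + 0 + 0 + 1 + 0 + 0 + 1 = 2 ≡ 0 (mod 2).
  s_3 = 1 + 1 + 0 + 0 + 0 + 0 + 0 + 1 = 3 ≡ 1 (mod 2).
  s_4 = 0 + 1 + 0 + 0 + 1 + 0 + 0 + 1 = 3 ≡ 1 (mod 2).
s = (1, 0, 1, 1)^T — this equals column 11 of H (binary 1011), so error is at position 11.
Correct: flip bit 11 of r = 011000001001001 to get c = 011000001011001.


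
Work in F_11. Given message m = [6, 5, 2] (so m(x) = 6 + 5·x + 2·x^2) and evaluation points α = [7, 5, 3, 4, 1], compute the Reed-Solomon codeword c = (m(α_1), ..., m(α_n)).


c = [7, 4, 6, 3, 2]

Message polynomial: m(x) = 6 + 5·x + 2·x^2 (mod 11).
For each evaluation point α_i, compute m(α_i) mod 11:
  α_1 = 7: Horner steps 2 → 8 → 7, so m(7) = 7.
  α_2 = 5: Horner steps 2 → 4 → 4, so m(5) = 4.
  α_3 = 3: Horner steps 2 → 0 → 6, so m(3) = 6.
  α_4 = 4: Horner steps 2 → 2 → 3, so m(4) = 3.
  α_5 = 1: Horner steps 2 → 7 → 2, so m(1) = 2.
Codeword c = [7, 4, 6, 3, 2] ∈ F_11^5.


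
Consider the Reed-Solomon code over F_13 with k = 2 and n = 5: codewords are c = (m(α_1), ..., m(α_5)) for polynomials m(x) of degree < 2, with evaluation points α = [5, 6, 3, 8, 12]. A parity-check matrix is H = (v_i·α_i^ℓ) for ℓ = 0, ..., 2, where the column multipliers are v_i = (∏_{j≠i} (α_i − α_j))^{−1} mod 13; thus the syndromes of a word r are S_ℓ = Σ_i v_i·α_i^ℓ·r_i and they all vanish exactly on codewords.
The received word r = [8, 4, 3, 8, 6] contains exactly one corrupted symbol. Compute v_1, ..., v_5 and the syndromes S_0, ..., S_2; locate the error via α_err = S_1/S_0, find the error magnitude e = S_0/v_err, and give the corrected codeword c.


S = (9, 7, 4), error at position 4, error magnitude e = 12, c = [8, 4, 3, 9, 6].

Step 1: column multipliers v_i = (∏_{j≠i}(α_i − α_j))^{−1} mod 13.
  i = 1 (α = 5): (5−6)(5−3)(5−8)(5−12) = (−1)·2·(−3)·(−7) = −42 ≡ 10, so v_1 = 10^{−1} = 4 (mod 13).
  i = 2 (α = 6): (6−5)(6−3)(6−8)(6−12) = 1·3·(−2)·(−6) = 36 ≡ 10, so v_2 = 10^{−1} = 4 (mod 13).
  i = 3 (α = 3): (3−5)(3−6)(3−8)(3−12) = (−2)·(−3)·(−5)·(−9) = 270 ≡ 10, so v_3 = 10^{−1} = 4 (mod 13).
  i = 4 (α = 8): (8−5)(8−6)(8−3)(8−12) = 3·2·5·(−4) = −120 ≡ 10, so v_4 = 10^{−1} = 4 (mod 13).
  i = 5 (α = 12): (12−5)(12−6)(12−3)(12−8) = 7·6·9·4 = 1512 ≡ 4, so v_5 = 4^{−1} = 10 (mod 13).
  v = [4, 4, 4, 4, 10].
Step 2: syndromes of r = [8, 4, 3, 8, 6] (all sums mod 13).
  S_0 = Σ v_i r_i = 4·8 + 4·4 + 4·3 + 4·8 + 10·6 = 152 ≡ 9.
  S_1 = Σ v_i α_i r_i = 4·5·8 + 4·6·4 + 4·3·3 + 4·8·8 + 10·12·6 = 1268 ≡ 7.
  α_i^2 mod 13 = [12, 10, 9, 12, 1].
  S_2 = Σ v_i α_i^2 r_i = 4·12·8 + 4·10·4 + 4·9·3 + 4·12·8 + 10·1·6 = 1096 ≡ 4.
  S = (9, 7, 4) ≠ 0, so r is not a codeword (an error is present).
Step 3: locate the error. For a single error e at position i, S_ℓ = v_i·e·α_i^ℓ, so α_err = S_1/S_0.
  S_0^{−1} = 9^{−1} = 3 (mod 13), so α_err = 7·3 = 21 ≡ 8 = α_4. Error position i = 4.
  Consistency check: S_2/S_1 = 4·2 = 8 ≡ 8 = α_err ✓ (single-error assumption holds).
Step 4: error magnitude e = S_0/v_4 = S_0·∏_{j≠4}(α_4 − α_j) = 9·10 = 90 ≡ 12 (mod 13).
Step 5: correct position 4: c_4 = r_4 − e = 8 − 12 ≡ 9 (mod 13). Hence c = [8, 4, 3, 9, 6].
  Check: interpolating c through the α_i gives m(x) = 2 + 9·x (degree < 2) with m(α_i) = c_i for every i, so c is indeed a codeword.


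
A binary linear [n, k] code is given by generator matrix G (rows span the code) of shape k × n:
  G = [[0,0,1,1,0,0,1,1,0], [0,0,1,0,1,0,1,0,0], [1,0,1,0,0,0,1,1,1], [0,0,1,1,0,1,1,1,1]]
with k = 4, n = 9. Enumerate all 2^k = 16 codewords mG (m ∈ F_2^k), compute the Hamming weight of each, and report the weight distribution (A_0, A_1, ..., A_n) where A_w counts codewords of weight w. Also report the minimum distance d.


Weight distribution: A_0 = 1, A_2 = 1, A_3 = 4, A_4 = 3, A_5 = 4, A_6 = 3. Minimum distance d = 2.

Enumerate all 2^4 = 16 messages m ∈ F_2^4.
For each, compute codeword c = mG in F_2^9, then tally its weight.
  m = 0000 → c = 000000000, weight = 0.
  m = 1000 → c = 001100110, weight = 4.
  m = 0100 → c = 001010100, weight = 3.
  m = 1100 → c = 000110010, weight = 3.
  m = 0010 → c = 101000111, weight = 5.
  m = 1010 → c = 100100001, weight = 3.
  m = 0110 → c = 100010011, weight = 4.
  m = 1110 → c = 101110101, weight = 6.
  m = 0001 → c = 001101111, weight = 6.
  m = 1001 → c = 000001001, weight = 2.
  m = 0101 → c = 000111011, weight = 5.
  m = 1101 → c = 001011101, weight = 5.
  m = 0011 → c = 100101000, weight = 3.
  m = 1011 → c = 101001110, weight = 5.
  m = 0111 → c = 101111100, weight = 6.
  m = 1111 → c = 100011010, weight = 4.
Tally weights:
  weight 0: 1 codewords.
  weight 2: 1 codewords.
  weight 3: 4 codewords.
  weight 4: 3 codewords.
  weight 5: 4 codewords.
  weight 6: 3 codewords.
Minimum distance d = smallest w > 0 with A_w > 0 = 2.
Sanity: Σ A_w = 16 = 2^4 = 16 ✓.
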